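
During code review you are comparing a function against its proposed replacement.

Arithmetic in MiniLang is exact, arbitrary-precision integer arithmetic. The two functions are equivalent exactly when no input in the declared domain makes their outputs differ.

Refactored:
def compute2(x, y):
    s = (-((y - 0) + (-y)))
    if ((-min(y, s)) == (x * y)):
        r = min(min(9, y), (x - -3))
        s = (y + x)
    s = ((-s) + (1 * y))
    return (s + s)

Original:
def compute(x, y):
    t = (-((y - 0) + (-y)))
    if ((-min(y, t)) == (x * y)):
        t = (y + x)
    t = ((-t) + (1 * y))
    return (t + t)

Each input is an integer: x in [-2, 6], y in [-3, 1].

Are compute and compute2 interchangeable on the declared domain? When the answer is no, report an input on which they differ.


Equivalent. Among the additions is an assignment to `r` whose value nothing reads, and its value is discarded.
Across all 45 domain points the two functions coincide.
One worked example (x=3, y=1) — compute: t = 0; ((-min(y, t)) == (x * y)) -> false; t = 1; return 2; compute2: s = 0; ((-min(y, s)) == (x * y)) -> false; s = 1; return 2; agreement on 2.
verdict: equivalent


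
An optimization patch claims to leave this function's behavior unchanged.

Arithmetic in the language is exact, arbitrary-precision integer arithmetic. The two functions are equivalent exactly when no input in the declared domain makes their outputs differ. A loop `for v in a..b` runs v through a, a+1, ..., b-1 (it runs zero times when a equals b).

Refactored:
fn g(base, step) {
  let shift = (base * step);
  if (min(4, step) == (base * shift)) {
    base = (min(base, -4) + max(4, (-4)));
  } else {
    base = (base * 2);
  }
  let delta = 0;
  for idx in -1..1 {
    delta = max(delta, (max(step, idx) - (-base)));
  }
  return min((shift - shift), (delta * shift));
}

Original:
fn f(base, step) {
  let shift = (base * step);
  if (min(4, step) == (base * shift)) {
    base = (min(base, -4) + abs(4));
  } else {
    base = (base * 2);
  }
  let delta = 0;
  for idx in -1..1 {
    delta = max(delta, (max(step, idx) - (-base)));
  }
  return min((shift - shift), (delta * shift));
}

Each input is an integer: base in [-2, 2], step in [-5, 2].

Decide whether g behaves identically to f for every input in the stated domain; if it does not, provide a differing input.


Side by side, the visible changes include: constant usage differs; also min/max/abs usage differs.
Spot check at base=0, step=2 — f: shift=0, then (min(4, step) == (base * shift)) is false, then base=0, then delta=0, then (idx=-1), then delta=2, then (idx=0), then delta=2, then returns 0. g: shift=0, then (min(4, step) == (base * shift)) is false, then base=0, then delta=0, then (idx=-1), then delta=2, then (idx=0), then delta=2, then returns 0. Both give 0.
Sweeping the whole domain (40 inputs) finds no disagreement.
verdict: equivalent


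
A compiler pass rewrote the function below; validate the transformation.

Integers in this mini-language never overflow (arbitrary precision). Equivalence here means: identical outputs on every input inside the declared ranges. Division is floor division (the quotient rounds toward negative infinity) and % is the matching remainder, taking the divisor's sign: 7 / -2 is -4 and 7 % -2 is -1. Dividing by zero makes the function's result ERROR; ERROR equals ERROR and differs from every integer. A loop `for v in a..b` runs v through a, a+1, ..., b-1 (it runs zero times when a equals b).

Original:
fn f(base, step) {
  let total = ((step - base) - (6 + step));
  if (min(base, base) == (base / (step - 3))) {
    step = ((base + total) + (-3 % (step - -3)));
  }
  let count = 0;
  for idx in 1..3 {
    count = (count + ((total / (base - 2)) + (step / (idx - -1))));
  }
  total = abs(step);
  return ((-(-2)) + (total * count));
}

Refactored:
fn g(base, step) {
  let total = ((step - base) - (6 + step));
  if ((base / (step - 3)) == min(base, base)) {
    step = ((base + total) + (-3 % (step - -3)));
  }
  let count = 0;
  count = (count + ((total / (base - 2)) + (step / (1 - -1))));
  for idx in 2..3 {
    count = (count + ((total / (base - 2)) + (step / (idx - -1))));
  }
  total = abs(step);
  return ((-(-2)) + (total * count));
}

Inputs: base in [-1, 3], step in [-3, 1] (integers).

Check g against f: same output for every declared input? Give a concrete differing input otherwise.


Reading the diff, among the changes: loop structure differs, arithmetic usage differs, statement counts differ, constant usage differs.
Tracing base=-1, step=1: f: total = -5; (min(base, base) == (base / (step - 3))) -> false; count = 0; [idx=1]; count = 1; [idx=2]; count = 2; total = 1; return 4 | g: total = -5; ((base / (step - 3)) == min(base, base)) -> false; count = 0; count = 1; [idx=2]; count = 2; total = 1; return 4 — matching result 4.
Checked all 25 inputs in the declared domain: the outputs agree on every one.
verdict: equivalent


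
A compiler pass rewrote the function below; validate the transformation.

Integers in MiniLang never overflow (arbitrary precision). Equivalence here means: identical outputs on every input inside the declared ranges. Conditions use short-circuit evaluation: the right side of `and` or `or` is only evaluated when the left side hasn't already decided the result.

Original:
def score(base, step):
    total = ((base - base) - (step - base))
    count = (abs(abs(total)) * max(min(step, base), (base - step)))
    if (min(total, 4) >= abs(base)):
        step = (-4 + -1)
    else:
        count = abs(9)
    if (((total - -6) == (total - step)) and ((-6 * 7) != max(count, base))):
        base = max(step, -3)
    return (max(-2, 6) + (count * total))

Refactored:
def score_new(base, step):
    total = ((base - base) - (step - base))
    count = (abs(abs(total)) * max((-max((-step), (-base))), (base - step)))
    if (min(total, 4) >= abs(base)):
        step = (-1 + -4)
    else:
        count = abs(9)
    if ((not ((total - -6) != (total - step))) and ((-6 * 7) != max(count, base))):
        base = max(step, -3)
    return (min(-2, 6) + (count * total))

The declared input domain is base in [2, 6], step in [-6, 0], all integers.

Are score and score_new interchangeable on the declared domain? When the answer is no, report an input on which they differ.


These are not equivalent — on base=2, step=-6 the outputs split (518 vs 510).
score: total := 8 | count := 64 | (min(total, 4) >= abs(base)): true | step := -5 | (((total - -6) == (total - step)) and ((-6 * 7) != max(count, base))): false | result 518
score_new: total := 8 | count := 64 | (min(total, 4) >= abs(base)): true | step := -5 | ((not ((total - -6) != (total - step))) and ((-6 * 7) != max(count, base))): false | result 510
verdict: not equivalent; witness: base=2, step=-6


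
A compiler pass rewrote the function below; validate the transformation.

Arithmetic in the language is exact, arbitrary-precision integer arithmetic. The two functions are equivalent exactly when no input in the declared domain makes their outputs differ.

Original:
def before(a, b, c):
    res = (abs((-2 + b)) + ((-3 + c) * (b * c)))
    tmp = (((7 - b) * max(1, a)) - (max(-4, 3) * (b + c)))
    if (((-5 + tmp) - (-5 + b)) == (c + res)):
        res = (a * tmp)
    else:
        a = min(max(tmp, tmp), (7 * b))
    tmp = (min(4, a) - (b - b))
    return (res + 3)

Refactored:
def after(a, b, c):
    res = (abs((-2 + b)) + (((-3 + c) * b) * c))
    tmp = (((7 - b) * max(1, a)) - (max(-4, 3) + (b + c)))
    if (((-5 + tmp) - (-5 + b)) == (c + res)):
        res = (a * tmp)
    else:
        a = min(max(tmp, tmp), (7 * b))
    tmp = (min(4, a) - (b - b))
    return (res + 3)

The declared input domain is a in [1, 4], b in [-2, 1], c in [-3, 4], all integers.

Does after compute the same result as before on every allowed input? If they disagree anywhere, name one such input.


Evaluate both at a=1, b=-2, c=1.
before: res = 8; tmp = 12; (((-5 + tmp) - (-5 + b)) == (c + res)) -> false; a = -14; tmp = -14; return 11
after: res = 8; tmp = 7; (((-5 + tmp) - (-5 + b)) == (c + res)) -> true; res = 7; tmp = 1; return 10
11 against 10: the behavior changed.
verdict: not equivalent; witness: a=1, b=-2, c=1


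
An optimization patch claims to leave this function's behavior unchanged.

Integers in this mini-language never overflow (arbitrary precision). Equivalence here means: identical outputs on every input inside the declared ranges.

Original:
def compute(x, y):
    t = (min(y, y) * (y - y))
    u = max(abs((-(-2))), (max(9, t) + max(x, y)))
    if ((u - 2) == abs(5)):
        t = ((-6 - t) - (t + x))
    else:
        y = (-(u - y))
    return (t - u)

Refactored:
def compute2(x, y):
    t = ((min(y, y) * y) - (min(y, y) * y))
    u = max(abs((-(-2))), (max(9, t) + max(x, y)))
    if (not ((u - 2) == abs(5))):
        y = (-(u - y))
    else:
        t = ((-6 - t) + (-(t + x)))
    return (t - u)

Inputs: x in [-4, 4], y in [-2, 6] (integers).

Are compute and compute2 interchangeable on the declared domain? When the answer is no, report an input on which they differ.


Although arithmetic usage differs; min/max/abs usage differs; boolean connective usage differs, 81/81 inputs agree.
verdict: equivalent


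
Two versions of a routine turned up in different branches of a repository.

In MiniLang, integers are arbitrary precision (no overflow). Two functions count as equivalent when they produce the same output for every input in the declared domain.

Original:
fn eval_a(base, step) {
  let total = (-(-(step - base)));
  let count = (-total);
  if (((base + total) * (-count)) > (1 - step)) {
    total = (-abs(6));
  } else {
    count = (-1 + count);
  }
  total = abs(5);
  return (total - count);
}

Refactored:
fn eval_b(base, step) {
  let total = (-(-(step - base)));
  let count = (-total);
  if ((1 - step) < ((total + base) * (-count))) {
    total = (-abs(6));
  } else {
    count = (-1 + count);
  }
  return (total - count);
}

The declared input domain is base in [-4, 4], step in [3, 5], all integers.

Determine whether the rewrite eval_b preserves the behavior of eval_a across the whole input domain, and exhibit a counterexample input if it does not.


There is a counterexample at base=-4, step=3: 12 on one side, 1 on the other.
eval_a: total=7, then count=-7, then (((base + total) * (-count)) > (1 - step)) is true, then total=-6, then total=5, then returns 12
eval_b: total=7, then count=-7, then ((1 - step) < ((total + base) * (-count))) is true, then total=-6, then returns 1
verdict: not equivalent; witness: base=-4, step=3


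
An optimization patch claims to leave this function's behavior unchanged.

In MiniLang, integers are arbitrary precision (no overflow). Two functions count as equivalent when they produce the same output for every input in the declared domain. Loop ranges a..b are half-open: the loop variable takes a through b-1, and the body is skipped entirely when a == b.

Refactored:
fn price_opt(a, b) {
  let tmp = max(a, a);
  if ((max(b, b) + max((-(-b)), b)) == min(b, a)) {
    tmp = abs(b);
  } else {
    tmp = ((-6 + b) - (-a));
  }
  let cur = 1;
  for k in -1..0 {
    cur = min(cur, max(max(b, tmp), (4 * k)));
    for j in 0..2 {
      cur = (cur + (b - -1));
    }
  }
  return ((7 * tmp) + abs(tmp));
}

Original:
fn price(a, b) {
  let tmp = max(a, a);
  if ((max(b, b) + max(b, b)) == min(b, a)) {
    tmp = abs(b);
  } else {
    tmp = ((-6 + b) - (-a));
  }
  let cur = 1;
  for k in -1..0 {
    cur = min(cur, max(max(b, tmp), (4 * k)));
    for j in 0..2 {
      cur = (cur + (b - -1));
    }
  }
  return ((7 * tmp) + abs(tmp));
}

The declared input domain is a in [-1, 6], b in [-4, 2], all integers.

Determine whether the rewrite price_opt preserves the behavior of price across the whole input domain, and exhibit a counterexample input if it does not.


Reading the diff, among the changes: same computation, different form.
As a probe, take a=-1, b=0: price runs tmp := -1 | ((max(b, b) + max(b, b)) == min(b, a)): false | tmp := -7 | cur := 1 | iter k=-1: | cur := 0 | iter j=0: | cur := 1 | iter j=1: | cur := 2 | result -42; price_opt runs tmp := -1 | ((max(b, b) + max((-(-b)), b)) == min(b, a)): false | tmp := -7 | cur := 1 | iter k=-1: | cur := 0 | iter j=0: | cur := 1 | iter j=1: | cur := 2 | result -42; both end at -42.
Sweeping the whole domain (56 inputs) finds no disagreement.
verdict: equivalent


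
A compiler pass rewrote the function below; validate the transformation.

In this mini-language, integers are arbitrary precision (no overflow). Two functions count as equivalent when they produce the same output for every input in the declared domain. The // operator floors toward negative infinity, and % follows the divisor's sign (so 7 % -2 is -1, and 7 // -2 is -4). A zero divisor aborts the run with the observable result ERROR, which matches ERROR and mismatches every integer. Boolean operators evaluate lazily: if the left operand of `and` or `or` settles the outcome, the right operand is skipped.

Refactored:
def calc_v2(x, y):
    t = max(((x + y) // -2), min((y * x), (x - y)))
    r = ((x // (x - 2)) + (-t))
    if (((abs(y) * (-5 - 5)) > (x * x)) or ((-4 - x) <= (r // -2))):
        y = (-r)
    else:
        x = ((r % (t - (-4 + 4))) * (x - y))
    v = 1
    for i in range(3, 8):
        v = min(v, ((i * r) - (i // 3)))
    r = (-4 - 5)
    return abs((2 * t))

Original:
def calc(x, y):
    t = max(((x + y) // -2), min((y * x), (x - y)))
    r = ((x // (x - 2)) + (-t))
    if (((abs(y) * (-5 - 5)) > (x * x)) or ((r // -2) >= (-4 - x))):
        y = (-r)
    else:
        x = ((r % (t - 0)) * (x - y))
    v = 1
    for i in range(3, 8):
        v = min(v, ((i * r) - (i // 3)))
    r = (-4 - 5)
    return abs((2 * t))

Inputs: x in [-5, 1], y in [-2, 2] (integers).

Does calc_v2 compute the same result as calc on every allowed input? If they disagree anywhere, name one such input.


Side by side, the visible changes include: arithmetic usage differs; comparison usage differs; constant usage differs.
Spot check at x=1, y=2 — calc: t becomes -1; next r becomes 0; next (((abs(y) * (-5 - 5)) > (x * x)) or ((r // -2) >= (-4 - x))) evaluates to true; next y becomes 0; next v becomes 1; next at i=3:; next v becomes -1; next at i=4:; next v becomes -1; next at i=5:; next v becomes -1; next at i=6:; next v becomes -2; next at i=7:; next v becomes -2; next r becomes -9; next final value 2. calc_v2: t becomes -1; next r becomes 0; next (((abs(y) * (-5 - 5)) > (x * x)) or ((-4 - x) <= (r // -2))) evaluates to true; next y becomes 0; next v becomes 1; next at i=3:; next v becomes -1; next at i=4:; next v becomes -1; next at i=5:; next v becomes -1; next at i=6:; next v becomes -2; next at i=7:; next v becomes -2; next r becomes -9; next final value 2. Both give 2.
Sweeping the whole domain (35 inputs) finds no disagreement.
verdict: equivalent


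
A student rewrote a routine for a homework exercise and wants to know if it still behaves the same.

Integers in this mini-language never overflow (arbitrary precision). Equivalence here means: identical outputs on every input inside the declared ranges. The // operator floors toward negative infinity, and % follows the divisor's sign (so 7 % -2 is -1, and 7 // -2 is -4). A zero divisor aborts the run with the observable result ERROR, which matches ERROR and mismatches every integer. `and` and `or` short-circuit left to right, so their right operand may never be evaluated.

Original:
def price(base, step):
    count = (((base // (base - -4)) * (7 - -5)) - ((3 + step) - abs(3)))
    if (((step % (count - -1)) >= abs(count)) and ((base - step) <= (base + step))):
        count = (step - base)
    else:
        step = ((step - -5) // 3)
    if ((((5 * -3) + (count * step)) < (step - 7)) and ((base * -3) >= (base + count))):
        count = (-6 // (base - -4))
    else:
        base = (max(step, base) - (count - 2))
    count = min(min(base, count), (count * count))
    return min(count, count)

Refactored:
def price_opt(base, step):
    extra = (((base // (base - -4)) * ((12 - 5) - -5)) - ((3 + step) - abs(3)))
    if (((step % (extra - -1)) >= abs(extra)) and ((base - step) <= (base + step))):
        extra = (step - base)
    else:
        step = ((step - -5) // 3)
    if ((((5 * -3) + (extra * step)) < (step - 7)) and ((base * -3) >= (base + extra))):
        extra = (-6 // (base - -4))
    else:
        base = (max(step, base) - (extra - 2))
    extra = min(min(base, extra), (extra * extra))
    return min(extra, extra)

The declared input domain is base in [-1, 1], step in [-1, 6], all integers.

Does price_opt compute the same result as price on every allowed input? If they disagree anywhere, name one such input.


The two versions differ — the changes include local variable names differ, and constant usage differs, and arithmetic usage differs.
One worked example (base=0, step=4) — price: count := -4 | (((step % (count - -1)) >= abs(count)) and ((base - step) <= (base + step))): false | step := 3 | ((((5 * -3) + (count * step)) < (step - 7)) and ((base * -3) >= (base + count))): true | count := -2 | count := -2 | result -2; price_opt: extra := -4 | (((step % (extra - -1)) >= abs(extra)) and ((base - step) <= (base + step))): false | step := 3 | ((((5 * -3) + (extra * step)) < (step - 7)) and ((base * -3) >= (base + extra))): true | extra := -2 | extra := -2 | result -2; agreement on -2.
Across all 24 domain points the two functions coincide.
verdict: equivalent


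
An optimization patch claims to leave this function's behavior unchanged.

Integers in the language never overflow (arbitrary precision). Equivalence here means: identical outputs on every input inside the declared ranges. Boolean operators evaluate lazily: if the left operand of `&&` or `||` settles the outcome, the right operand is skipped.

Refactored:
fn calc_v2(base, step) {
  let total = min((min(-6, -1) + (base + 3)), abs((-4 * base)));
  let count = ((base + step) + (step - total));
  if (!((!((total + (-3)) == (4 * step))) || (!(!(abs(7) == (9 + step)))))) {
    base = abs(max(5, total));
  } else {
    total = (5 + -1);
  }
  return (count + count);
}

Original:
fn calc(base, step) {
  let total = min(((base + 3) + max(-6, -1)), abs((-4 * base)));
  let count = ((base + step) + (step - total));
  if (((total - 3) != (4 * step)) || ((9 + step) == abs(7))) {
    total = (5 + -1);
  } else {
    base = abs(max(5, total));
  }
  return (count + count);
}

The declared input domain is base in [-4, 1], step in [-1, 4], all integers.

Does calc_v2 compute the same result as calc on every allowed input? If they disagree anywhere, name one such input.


Try base=-4, step=-1.
calc: total becomes -2; next count becomes -4; next (((total - 3) != (4 * step)) || ((9 + step) == abs(7))) evaluates to true; next total becomes 4; next final value -8
calc_v2: total becomes -7; next count becomes 1; next (!((!((total + (-3)) == (4 * step))) || (!(!(abs(7) == (9 + step)))))) evaluates to false; next total becomes 4; next final value 2
-8 against 2: the behavior changed.
verdict: not equivalent; witness: base=-4, step=-1


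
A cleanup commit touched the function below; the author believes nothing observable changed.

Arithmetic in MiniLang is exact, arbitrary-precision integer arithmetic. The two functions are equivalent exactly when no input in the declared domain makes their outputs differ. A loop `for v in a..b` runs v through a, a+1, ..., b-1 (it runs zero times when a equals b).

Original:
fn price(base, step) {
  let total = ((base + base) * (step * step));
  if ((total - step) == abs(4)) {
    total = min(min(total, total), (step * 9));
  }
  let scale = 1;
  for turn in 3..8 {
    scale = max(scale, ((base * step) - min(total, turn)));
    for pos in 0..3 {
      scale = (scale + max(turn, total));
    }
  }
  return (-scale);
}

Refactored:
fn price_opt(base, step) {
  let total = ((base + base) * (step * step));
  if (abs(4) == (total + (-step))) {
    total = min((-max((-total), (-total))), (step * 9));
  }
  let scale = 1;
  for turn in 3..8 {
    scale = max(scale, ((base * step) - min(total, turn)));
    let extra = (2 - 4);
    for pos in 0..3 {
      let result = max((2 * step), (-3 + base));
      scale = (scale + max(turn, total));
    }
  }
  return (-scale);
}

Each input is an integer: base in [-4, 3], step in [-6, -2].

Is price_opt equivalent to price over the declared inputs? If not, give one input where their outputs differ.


The diff adds an assignment to `result` whose value nothing reads, which nothing downstream consumes.
As a probe, take base=-1, step=-2: price runs total=-8, then ((total - step) == abs(4)) is false, then scale=1, then (turn=3), then scale=10, then (pos=0), then scale=13, then (pos=1), then scale=16, then (pos=2), then scale=19, then (turn=4), then scale=19, then (pos=0), then scale=23, then (pos=1), then scale=27, then (pos=2), then scale=31, then (turn=5), then scale=31, then (pos=0), then scale=36, then (pos=1), then scale=41, then (pos=2), then scale=46, then (turn=6), then scale=46, then (pos=0), then scale=52, then (pos=1), then scale=58, then (pos=2), then scale=64, then (turn=7), then scale=64, then (pos=0), then scale=71, then (pos=1), then scale=78, then (pos=2), then scale=85, then returns -85; price_opt runs total=-8, then (abs(4) == (total + (-step))) is false, then scale=1, then (turn=3), then scale=10, then extra=-2, then (pos=0), then result=-4, then scale=13, then (pos=1), then result=-4, then scale=16, then (pos=2), then result=-4, then scale=19, then (turn=4), then scale=19, then extra=-2, then (pos=0), then result=-4, then scale=23, then (pos=1), then result=-4, then scale=27, then (pos=2), then result=-4, then scale=31, then (turn=5), then scale=31, then extra=-2, then (pos=0), then result=-4, then scale=36, then (pos=1), then result=-4, then scale=41, then (pos=2), then result=-4, then scale=46, then (turn=6), then scale=46, then extra=-2, then (pos=0), then result=-4, then scale=52, then (pos=1), then result=-4, then scale=58, then (pos=2), then result=-4, then scale=64, then (turn=7), then scale=64, then extra=-2, then (pos=0), then result=-4, then scale=71, then (pos=1), then result=-4, then scale=78, then (pos=2), then result=-4, then scale=85, then returns -85; both end at -85.
Sweeping the whole domain (40 inputs) finds no disagreement.
verdict: equivalent


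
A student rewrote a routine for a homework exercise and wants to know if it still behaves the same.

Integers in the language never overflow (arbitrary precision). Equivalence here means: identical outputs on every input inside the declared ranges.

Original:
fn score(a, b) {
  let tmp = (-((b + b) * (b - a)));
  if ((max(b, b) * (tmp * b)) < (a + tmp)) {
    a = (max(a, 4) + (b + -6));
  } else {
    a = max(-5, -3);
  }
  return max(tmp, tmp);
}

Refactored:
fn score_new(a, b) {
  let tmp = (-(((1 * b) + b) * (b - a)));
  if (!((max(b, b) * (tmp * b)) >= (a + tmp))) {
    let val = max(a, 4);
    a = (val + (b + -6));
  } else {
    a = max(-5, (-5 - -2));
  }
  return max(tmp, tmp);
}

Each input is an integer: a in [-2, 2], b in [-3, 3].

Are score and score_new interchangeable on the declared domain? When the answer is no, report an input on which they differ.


Comparing the listings, the differences include: local variable names differ; statement counts differ; boolean connective usage differs; arithmetic usage differs; comparison usage differs; constant usage differs.
One worked example (a=0, b=-1) — score: tmp = -2; ((max(b, b) * (tmp * b)) < (a + tmp)) -> false; a = -3; return -2; score_new: tmp = -2; (!((max(b, b) * (tmp * b)) >= (a + tmp))) -> false; a = -3; return -2; agreement on -2.
Every one of the 35 inputs gives matching results.
verdict: equivalent


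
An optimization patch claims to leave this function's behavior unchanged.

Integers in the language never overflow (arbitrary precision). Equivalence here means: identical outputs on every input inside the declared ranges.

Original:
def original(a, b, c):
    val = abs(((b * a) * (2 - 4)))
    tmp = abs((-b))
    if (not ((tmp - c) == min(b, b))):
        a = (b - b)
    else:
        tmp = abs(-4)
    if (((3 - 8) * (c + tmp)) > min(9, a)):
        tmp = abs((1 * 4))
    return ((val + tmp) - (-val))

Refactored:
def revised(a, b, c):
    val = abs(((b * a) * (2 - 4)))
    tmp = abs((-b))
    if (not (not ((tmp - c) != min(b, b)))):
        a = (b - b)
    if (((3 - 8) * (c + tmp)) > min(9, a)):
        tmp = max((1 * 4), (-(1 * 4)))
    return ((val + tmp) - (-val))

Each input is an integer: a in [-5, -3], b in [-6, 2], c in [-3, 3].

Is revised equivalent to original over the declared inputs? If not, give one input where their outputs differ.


a=-5, b=-1, c=2 yields 24 from original but 21 from revised.
verdict: not equivalent; witness: a=-5, b=-1, c=2


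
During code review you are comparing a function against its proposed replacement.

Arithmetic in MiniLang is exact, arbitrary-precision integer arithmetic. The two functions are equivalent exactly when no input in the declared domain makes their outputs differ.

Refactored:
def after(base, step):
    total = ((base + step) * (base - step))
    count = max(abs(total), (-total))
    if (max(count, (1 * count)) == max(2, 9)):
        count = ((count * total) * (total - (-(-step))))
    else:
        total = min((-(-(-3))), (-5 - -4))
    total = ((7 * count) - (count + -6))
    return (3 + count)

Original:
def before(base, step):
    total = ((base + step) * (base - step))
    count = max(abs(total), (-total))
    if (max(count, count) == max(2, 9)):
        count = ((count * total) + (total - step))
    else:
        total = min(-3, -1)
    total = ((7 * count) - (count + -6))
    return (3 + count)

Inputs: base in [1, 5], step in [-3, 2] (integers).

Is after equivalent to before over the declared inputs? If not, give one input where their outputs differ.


Run the pair on base=3, step=0.
before: total = 9; count = 9; (max(count, count) == max(2, 9)) -> true; count = 90; total = 546; return 93
after: total = 9; count = 9; (max(count, (1 * count)) == max(2, 9)) -> true; count = 729; total = 4380; return 732
93 vs 732 — the two versions disagree here.
verdict: not equivalent; witness: base=3, step=0


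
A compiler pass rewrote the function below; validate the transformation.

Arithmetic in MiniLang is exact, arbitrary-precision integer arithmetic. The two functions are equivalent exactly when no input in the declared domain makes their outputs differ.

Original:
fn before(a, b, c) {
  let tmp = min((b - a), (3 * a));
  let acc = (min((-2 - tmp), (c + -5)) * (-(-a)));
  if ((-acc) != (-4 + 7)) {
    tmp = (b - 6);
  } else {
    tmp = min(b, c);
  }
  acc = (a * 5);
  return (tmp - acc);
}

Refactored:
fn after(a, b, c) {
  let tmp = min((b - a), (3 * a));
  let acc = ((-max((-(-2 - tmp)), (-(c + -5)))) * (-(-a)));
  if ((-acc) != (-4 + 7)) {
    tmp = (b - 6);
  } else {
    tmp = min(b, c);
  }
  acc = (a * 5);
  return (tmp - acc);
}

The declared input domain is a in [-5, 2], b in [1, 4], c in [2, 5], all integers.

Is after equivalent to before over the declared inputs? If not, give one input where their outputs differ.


Although min/max/abs usage differs, 128/128 inputs agree.
verdict: equivalent


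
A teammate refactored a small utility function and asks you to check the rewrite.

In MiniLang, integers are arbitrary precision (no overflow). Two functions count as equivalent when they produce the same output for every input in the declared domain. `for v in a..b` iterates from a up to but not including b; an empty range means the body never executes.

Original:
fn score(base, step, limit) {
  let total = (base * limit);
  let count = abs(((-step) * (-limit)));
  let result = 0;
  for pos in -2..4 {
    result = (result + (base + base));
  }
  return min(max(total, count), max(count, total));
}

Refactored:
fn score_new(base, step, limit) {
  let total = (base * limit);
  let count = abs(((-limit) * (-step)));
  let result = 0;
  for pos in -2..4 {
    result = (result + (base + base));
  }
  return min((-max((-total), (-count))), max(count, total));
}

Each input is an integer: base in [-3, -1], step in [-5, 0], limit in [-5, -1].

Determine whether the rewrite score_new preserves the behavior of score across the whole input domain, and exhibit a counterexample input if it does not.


base=-3, step=-5, limit=-5 yields 25 from score but 15 from score_new.
verdict: not equivalent; witness: base=-3, step=-5, limit=-5


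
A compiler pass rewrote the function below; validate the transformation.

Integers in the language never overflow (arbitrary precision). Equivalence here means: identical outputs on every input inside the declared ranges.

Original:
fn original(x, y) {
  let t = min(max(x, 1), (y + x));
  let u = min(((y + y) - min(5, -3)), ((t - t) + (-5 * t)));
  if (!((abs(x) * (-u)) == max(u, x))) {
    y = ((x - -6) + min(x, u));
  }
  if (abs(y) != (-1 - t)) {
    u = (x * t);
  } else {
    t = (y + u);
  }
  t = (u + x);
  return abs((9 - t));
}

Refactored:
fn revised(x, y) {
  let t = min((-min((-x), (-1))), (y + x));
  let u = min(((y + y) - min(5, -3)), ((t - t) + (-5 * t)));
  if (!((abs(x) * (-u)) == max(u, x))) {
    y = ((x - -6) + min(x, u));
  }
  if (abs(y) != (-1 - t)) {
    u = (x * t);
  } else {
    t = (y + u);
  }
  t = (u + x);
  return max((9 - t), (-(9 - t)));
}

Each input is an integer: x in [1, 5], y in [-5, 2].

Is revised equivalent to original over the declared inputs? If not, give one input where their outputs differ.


Comparing the listings, the differences include: min/max/abs usage differs, and arithmetic usage differs, and constant usage differs.
As a probe, take x=2, y=-3: original runs t becomes -1; next u becomes -3; next (!((abs(x) * (-u)) == max(u, x))) evaluates to true; next y becomes 5; next (abs(y) != (-1 - t)) evaluates to true; next u becomes -2; next t becomes 0; next final value 9; revised runs t becomes -1; next u becomes -3; next (!((abs(x) * (-u)) == max(u, x))) evaluates to true; next y becomes 5; next (abs(y) != (-1 - t)) evaluates to true; next u becomes -2; next t becomes 0; next final value 9; both end at 9.
An exhaustive pass over the 40 declared inputs shows identical outputs.
verdict: equivalent


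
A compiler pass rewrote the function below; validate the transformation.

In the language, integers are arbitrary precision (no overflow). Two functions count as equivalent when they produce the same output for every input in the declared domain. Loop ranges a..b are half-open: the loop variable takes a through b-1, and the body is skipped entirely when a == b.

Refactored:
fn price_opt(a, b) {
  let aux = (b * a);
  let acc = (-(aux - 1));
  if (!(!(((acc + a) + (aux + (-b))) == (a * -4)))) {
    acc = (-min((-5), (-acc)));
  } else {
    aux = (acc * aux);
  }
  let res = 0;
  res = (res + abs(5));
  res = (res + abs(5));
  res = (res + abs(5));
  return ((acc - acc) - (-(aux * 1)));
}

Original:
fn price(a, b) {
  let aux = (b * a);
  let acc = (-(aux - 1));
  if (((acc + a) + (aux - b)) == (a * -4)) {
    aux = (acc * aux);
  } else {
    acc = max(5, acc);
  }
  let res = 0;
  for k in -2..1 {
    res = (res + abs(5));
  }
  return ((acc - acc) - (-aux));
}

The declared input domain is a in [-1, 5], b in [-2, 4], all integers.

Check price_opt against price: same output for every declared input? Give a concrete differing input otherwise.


a=-1, b=-2 yields 2 from price but -2 from price_opt.
verdict: not equivalent; witness: a=-1, b=-2


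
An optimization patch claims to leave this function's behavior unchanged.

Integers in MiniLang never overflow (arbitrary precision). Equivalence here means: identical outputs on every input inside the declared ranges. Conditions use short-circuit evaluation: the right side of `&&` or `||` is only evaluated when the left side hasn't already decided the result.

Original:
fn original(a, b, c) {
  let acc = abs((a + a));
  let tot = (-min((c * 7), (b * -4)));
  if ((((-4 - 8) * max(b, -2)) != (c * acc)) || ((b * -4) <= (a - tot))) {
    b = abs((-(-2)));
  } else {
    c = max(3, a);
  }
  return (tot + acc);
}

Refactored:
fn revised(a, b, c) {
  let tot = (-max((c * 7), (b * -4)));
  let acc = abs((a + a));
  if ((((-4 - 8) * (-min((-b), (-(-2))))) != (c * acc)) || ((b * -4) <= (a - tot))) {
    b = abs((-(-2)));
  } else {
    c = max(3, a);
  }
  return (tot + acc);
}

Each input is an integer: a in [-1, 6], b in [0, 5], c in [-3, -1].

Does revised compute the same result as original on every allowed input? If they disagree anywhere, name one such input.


There is a counterexample at a=-1, b=0, c=-3: 23 on one side, 2 on the other.
original: acc := 2 | tot := 21 | ((((-4 - 8) * max(b, -2)) != (c * acc)) || ((b * -4) <= (a - tot))): true | b := 2 | result 23
revised: tot := 0 | acc := 2 | ((((-4 - 8) * (-min((-b), (-(-2))))) != (c * acc)) || ((b * -4) <= (a - tot))): true | b := 2 | result 2
verdict: not equivalent; witness: a=-1, b=0, c=-3


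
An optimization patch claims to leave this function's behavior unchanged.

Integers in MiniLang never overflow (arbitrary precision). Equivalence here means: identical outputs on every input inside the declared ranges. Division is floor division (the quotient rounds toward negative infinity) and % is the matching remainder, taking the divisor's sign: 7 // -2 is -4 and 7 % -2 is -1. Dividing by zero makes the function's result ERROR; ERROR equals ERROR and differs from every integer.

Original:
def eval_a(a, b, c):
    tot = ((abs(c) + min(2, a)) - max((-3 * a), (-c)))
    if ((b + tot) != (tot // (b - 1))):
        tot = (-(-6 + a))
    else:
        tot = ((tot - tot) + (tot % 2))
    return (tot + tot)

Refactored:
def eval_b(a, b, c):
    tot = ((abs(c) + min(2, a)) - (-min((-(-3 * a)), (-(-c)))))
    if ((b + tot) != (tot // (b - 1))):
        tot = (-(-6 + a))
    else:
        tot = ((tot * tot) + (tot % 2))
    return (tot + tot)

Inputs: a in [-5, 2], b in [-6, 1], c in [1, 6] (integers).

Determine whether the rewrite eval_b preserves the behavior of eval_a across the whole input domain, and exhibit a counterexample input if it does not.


Take a=-1, b=-3, c=6.
eval_a: tot becomes 2; next ((b + tot) != (tot // (b - 1))) evaluates to false; next tot becomes 0; next final value 0
eval_b: tot becomes 2; next ((b + tot) != (tot // (b - 1))) evaluates to false; next tot becomes 4; next final value 8
0 and 8 differ, so these are not the same function on this domain.
verdict: not equivalent; witness: a=-1, b=-3, c=6


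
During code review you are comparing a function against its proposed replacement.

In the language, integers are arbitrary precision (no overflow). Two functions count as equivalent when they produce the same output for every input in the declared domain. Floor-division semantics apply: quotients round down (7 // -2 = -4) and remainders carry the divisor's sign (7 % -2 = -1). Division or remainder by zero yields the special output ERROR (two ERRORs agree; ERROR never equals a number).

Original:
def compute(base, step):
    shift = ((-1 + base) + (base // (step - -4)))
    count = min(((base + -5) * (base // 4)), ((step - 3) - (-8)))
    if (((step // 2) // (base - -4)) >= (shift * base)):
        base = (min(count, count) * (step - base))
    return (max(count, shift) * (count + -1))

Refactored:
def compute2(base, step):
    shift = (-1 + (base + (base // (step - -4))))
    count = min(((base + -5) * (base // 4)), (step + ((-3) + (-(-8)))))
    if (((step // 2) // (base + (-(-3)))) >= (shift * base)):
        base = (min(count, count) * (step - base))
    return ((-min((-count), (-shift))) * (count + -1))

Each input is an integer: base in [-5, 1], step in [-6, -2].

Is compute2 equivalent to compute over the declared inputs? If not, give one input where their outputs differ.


Consider the input base=-4, step=-6.
compute: shift becomes -3; next count becomes -1; next hits division by zero so the output is ERROR
compute2: shift becomes -3; next count becomes -1; next (((step // 2) // (base + (-(-3)))) >= (shift * base)) evaluates to false; next final value 2
ERROR and 2 differ, so these are not the same function on this domain.
verdict: not equivalent; witness: base=-4, step=-6


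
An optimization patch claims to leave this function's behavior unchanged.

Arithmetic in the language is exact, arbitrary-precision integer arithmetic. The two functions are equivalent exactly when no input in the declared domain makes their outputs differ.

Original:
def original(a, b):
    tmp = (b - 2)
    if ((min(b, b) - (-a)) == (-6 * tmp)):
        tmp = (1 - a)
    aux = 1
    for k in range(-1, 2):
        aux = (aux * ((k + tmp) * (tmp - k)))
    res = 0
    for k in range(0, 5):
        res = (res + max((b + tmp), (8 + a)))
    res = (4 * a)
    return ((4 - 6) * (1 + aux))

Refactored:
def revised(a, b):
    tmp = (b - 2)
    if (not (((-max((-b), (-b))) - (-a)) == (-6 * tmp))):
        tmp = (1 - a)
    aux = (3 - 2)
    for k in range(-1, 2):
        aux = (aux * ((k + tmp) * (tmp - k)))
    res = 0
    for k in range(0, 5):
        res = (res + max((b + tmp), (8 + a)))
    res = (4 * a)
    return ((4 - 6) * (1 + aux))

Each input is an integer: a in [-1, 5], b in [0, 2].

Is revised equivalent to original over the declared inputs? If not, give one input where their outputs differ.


Evaluate both at a=-1, b=1.
original: tmp := -1 | ((min(b, b) - (-a)) == (-6 * tmp)): false | aux := 1 | iter k=-1: | aux := 0 | iter k=0: | aux := 0 | iter k=1: | aux := 0 | res := 0 | iter k=0: | res := 7 | iter k=1: | res := 14 | iter k=2: | res := 21 | iter k=3: | res := 28 | iter k=4: | res := 35 | res := -4 | result -2
revised: tmp := -1 | (not (((-max((-b), (-b))) - (-a)) == (-6 * tmp))): true | tmp := 2 | aux := 1 | iter k=-1: | aux := 3 | iter k=0: | aux := 12 | iter k=1: | aux := 36 | res := 0 | iter k=0: | res := 7 | iter k=1: | res := 14 | iter k=2: | res := 21 | iter k=3: | res := 28 | iter k=4: | res := 35 | res := -4 | result -74
-2 and -74 differ, so these are not the same function on this domain.
verdict: not equivalent; witness: a=-1, b=1


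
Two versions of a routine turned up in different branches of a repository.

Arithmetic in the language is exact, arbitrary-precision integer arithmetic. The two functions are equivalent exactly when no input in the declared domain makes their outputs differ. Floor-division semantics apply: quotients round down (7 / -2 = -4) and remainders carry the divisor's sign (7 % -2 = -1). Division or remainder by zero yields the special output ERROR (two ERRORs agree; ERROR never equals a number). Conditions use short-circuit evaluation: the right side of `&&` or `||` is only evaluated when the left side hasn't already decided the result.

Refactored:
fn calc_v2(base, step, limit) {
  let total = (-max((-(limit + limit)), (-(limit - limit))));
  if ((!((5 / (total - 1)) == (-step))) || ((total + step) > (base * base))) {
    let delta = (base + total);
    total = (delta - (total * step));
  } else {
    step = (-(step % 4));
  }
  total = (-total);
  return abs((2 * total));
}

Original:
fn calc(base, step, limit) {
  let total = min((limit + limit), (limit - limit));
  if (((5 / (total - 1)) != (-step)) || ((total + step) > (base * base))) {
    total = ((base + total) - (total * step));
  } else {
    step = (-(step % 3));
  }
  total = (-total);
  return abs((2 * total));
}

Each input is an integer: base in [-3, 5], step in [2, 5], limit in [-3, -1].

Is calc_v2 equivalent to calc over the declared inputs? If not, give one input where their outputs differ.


The suspicious edit (`3` became `4`) never changes the result for any input inside the declared domain; all 108 inputs agree.
verdict: equivalent


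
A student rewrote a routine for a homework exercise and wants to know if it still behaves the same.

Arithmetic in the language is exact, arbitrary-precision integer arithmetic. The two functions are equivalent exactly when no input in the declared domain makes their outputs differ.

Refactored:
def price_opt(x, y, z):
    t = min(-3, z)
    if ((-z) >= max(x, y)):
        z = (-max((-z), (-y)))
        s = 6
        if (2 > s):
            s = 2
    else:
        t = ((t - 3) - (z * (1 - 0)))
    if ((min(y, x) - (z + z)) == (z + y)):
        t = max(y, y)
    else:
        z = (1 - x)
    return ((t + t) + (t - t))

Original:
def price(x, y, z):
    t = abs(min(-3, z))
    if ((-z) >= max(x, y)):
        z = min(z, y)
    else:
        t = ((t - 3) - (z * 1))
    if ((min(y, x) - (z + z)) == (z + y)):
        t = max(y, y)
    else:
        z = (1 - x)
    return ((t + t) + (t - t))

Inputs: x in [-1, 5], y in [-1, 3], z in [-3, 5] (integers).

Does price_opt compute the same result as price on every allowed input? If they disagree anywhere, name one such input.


The rewrite breaks on x=-1, y=-1, z=-3, where the results are 6 and -6.
price: t = 3; ((-z) >= max(x, y)) -> true; z = -3; ((min(y, x) - (z + z)) == (z + y)) -> false; z = 2; return 6
price_opt: t = -3; ((-z) >= max(x, y)) -> true; z = -3; s = 6; (2 > s) -> false; ((min(y, x) - (z + z)) == (z + y)) -> false; z = 2; return -6
verdict: not equivalent; witness: x=-1, y=-1, z=-3
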